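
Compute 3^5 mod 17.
By repeated squaring mod 17: 3^{1}≡3, 3^{2}≡9, 3^{4}≡13. Then 3^{5} = 3^{4+1} ≡ 13 × 3 ≡ 5 mod 17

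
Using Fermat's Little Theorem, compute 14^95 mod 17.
By Fermat: 14^{16} ≡ 1 mod 17. 95 = 5×16 + 15. So 14^{95} ≡ 14^{15} ≡ 11 mod 17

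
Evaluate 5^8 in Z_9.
By repeated squaring mod 9: 5^{1}≡5, 5^{2}≡7, 5^{4}≡4, 5^{8}≡7. So 5^{8} ≡ 7 mod 9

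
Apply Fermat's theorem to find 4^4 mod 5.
By Fermat's Little Theorem, 4^{4} ≡ 1 mod 5 since 5 is prime and gcd(4, 5) = 1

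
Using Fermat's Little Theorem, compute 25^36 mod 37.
By Fermat's Little Theorem, 25^{36} ≡ 1 (mod 37) since 37 is prime and gcd(25, 37) = 1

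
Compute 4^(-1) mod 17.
Since 17 is prime, by Fermat 4^(-1) ≡ 4^{15} ≡ 13 mod 17. Verify: 4 × 13 = 52 ≡ 1 mod 17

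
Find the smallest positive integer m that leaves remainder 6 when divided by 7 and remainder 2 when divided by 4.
M = 7 × 4 = 28. M₁ = 4, y₁ ≡ 2 (mod 7). M₂ = 7, y₂ ≡ 3 (mod 4). m = 6×4×2 + 2×7×3 ≡ 6 (mod 28)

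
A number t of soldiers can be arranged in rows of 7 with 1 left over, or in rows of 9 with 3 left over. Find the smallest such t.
M = 7 × 9 = 63. M₁ = 9, y₁ ≡ 4 mod 7. M₂ = 7, y₂ ≡ 4 mod 9. t = 1×9×4 + 3×7×4 ≡ 57 mod 63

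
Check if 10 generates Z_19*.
ord_19(10) divides 18. For each prime q|18: 10^{9}≡18, 10^{6}≡11, none ≡ 1. So 10 has order 18 and is a primitive root mod 19.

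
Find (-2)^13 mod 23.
By repeated squaring mod 23: (-2)^{1}≡21, (-2)^{2}≡4, (-2)^{4}≡16, (-2)^{8}≡3. Then (-2)^{13} = (-2)^{8+4+1} ≡ 3 × 16 × 21 ≡ 19 mod 23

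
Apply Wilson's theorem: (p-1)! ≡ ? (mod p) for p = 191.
By Wilson's theorem, (190)! ≡ -1 ≡ 190 (mod 191)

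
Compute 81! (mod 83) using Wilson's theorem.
(82)! = (81)! × (82) ≡ -1 (mod 83). So (81)! ≡ -1 × (82)^(-1) ≡ (-1)×(-1) = 1 (mod 83)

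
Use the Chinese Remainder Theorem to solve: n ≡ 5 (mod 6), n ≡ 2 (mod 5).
M = 6 × 5 = 30. M₁ = 5, y₁ ≡ 5 (mod 6). M₂ = 6, y₂ ≡ 1 (mod 5). n = 5×5×5 + 2×6×1 ≡ 17 (mod 30)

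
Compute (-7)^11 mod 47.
By repeated squaring mod 47: (-7)^{1}≡40, (-7)^{2}≡2, (-7)^{4}≡4, (-7)^{8}≡16. Then (-7)^{11} = (-7)^{8+2+1} ≡ 16 × 2 × 40 ≡ 11 mod 47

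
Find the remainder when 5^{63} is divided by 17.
By Fermat: 5^{16} ≡ 1 mod 17. 63 = 3×16 + 15. So 5^{63} ≡ 5^{15} ≡ 7 mod 17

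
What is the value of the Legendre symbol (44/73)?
(44/73) = 44^{36} mod 73 = -1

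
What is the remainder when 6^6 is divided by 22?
By repeated squaring mod 22: 6^{1}≡6, 6^{2}≡14, 6^{4}≡20. Then 6^{6} = 6^{4+2} ≡ 20 × 14 ≡ 16 mod 22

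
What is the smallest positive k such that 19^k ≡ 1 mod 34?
Powers of 19 mod 34: 19^1≡19, 19^2≡21, 19^3≡25, 19^4≡33, 19^5≡15, 19^6≡13, 19^7≡9, 19^8≡1. ord_34(19) = 8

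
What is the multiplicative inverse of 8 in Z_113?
Since 113 is prime, by Fermat 8^(-1) ≡ 8^{111} ≡ 99 (mod 113). Verify: 8 × 99 = 792 ≡ 1 (mod 113)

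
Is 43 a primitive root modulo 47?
ord_47(43) divides 46. For each prime q|46: 43^{23}≡46, 43^{2}≡16, none ≡ 1. So 43 has order 46 and is a primitive root mod 47.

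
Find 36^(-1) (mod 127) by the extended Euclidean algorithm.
Extended GCD: 36(60) + 127(-17) = 1. So 36^(-1) ≡ 60 (mod 127). Verify: 36 × 60 = 2160 ≡ 1 (mod 127)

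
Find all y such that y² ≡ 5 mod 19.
The square roots of 5 mod 19 are 9 and 10. Verify: 9² = 81 ≡ 5 mod 19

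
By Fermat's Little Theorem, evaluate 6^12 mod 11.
By Fermat: 6^{10} ≡ 1 mod 11. So 6^{12} = 6^{10} · 6^{2} ≡ 6^{2} ≡ 3 mod 11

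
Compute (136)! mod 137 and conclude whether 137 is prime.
(136)! mod 137 = 136. Since 136 ≡ -1 (mod 137), 137 is prime.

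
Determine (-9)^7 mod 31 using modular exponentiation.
By repeated squaring mod 31: (-9)^{1}≡22, (-9)^{2}≡19, (-9)^{4}≡20. Then (-9)^{7} = (-9)^{4+2+1} ≡ 20 × 19 × 22 ≡ 21 mod 31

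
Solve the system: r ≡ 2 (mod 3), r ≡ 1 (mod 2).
M = 3 × 2 = 6. M₁ = 2, y₁ ≡ 2 (mod 3). M₂ = 3, y₂ ≡ 1 (mod 2). r = 2×2×2 + 1×3×1 ≡ 5 (mod 6)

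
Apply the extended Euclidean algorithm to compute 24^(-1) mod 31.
Extended GCD: 24(-9) + 31(7) = 1. So 24^(-1) ≡ -9 ≡ 22 (mod 31). Verify: 24 × 22 = 528 ≡ 1 (mod 31)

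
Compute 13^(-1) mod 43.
Since 43 is prime, by Fermat 13^(-1) ≡ 13^{41} ≡ 10 mod 43. Verify: 13 × 10 = 130 ≡ 1 mod 43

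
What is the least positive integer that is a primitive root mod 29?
g = 2. For each prime q|28: 2^{14}≡28, 2^{4}≡16, none ≡ 1, so ord_29(2) = 28 and 2 is a primitive root.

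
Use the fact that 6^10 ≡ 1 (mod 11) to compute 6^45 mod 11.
By Fermat: 6^{10} ≡ 1 (mod 11). 45 = 4×10 + 5. So 6^{45} ≡ 6^{5} ≡ 10 (mod 11)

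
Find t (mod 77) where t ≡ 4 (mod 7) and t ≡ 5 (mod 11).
M = 7 × 11 = 77. M₁ = 11, y₁ ≡ 2 (mod 7). M₂ = 7, y₂ ≡ 8 (mod 11). t = 4×11×2 + 5×7×8 ≡ 60 (mod 77)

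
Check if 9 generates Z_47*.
9^{23} ≡ 1 mod 47 and 23 < 46, so ord_47(9) = 23 ≠ 46 and 9 is not a primitive root.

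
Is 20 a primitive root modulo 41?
20^{20} ≡ 1 (mod 41) and 20 < 40, so ord_41(20) = 20 ≠ 40 and 20 is not a primitive root.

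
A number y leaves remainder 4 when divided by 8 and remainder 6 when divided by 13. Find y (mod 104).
M = 8 × 13 = 104. M₁ = 13, y₁ ≡ 5 (mod 8). M₂ = 8, y₂ ≡ 5 (mod 13). y = 4×13×5 + 6×8×5 ≡ 84 (mod 104)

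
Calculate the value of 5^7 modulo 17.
By repeated squaring (mod 17): 5^{1}≡5, 5^{2}≡8, 5^{4}≡13. Then 5^{7} = 5^{4+2+1} ≡ 13 × 8 × 5 ≡ 10 (mod 17)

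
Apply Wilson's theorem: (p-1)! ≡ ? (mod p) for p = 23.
By Wilson's theorem, (22)! ≡ -1 ≡ 22 (mod 23)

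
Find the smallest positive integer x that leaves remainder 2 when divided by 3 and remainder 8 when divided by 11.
M = 3 × 11 = 33. M₁ = 11, y₁ ≡ 2 (mod 3). M₂ = 3, y₂ ≡ 4 (mod 11). x = 2×11×2 + 8×3×4 ≡ 8 (mod 33)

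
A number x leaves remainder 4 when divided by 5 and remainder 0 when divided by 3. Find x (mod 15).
M = 5 × 3 = 15. M₁ = 3, y₁ ≡ 2 (mod 5). M₂ = 5, y₂ ≡ 2 (mod 3). x = 4×3×2 + 0×5×2 ≡ 9 (mod 15)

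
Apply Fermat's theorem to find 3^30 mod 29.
By Fermat: 3^{28} ≡ 1 mod 29. So 3^{30} = 3^{28} · 3^{2} ≡ 3^{2} ≡ 9 mod 29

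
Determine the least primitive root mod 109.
g = 6. For each prime q|108: 6^{54}≡108, 6^{36}≡63, none ≡ 1, so ord_109(6) = 108 and 6 is a primitive root.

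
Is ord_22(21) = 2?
Powers of 21 mod 22: 21^1≡21, 21^2≡1. First k with 21^k≡1 is k=2. Yes, ord_22(21) = 2.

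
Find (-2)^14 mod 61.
By repeated squaring mod 61: (-2)^{1}≡59, (-2)^{2}≡4, (-2)^{4}≡16, (-2)^{8}≡12. Then (-2)^{14} = (-2)^{8+4+2} ≡ 12 × 16 × 4 ≡ 36 mod 61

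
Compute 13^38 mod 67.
By repeated squaring (mod 67): 13^{1}≡13, 13^{2}≡35, 13^{4}≡19, 13^{8}≡26, 13^{16}≡6, 13^{32}≡36. Then 13^{38} = 13^{32+4+2} ≡ 36 × 19 × 35 ≡ 21 (mod 67)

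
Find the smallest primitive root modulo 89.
g = 3. For each prime q|88: 3^{44}≡88, 3^{8}≡64, none ≡ 1, so ord_89(3) = 88 and 3 is a primitive root.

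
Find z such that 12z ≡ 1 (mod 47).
Since 47 is prime, by Fermat 12^(-1) ≡ 12^{45} ≡ 4 (mod 47). Verify: 12 × 4 = 48 ≡ 1 (mod 47)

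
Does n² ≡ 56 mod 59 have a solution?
By Euler's criterion: 56^{29} ≡ 58 mod 59. Since this equals -1 (≡ 58), 56 is not a QR.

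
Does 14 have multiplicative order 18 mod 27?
Powers of 14 mod 27: 14^1≡14, 14^2≡7, 14^3≡17, 14^4≡22, 14^5≡11, 14^6≡19, 14^7≡23, 14^8≡25, 14^9≡26, 14^10≡13, 14^11≡20, 14^12≡10, 14^13≡5, 14^14≡16, 14^15≡8, 14^16≡4, 14^17≡2, 14^18≡1. First k with 14^k≡1 is k=18. Yes, ord_27(14) = 18.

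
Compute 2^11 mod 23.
By repeated squaring mod 23: 2^{1}≡2, 2^{2}≡4, 2^{4}≡16, 2^{8}≡3. Then 2^{11} = 2^{8+2+1} ≡ 3 × 4 × 2 ≡ 1 mod 23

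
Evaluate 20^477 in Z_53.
Using Fermat: 20^{52} ≡ 1 (mod 53). 477 ≡ 9 (mod 52). So 20^{477} ≡ 20^{9} ≡ 26 (mod 53)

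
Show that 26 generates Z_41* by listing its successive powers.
26^1, 26^2, ..., 26^{40} mod 41: [26, 20, 28, 31, 27, 5, 7, 18, 17, 32, 12, 25, 35, 8, 3, 37, 19, 2, 11, 40, 15, 21, 13, 10, 14, 36, 34, 23, 24, 9, 29, 16, 6, 33, 38, 4, 22, 39, 30, 1]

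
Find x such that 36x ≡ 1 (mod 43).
Since 43 is prime, by Fermat 36^(-1) ≡ 36^{41} ≡ 6 (mod 43). Verify: 36 × 6 = 216 ≡ 1 (mod 43)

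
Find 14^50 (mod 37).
Using Fermat: 14^{36} ≡ 1 (mod 37). 50 ≡ 14 (mod 36). So 14^{50} ≡ 14^{14} ≡ 11 (mod 37)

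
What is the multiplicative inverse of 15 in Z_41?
Since 41 is prime, by Fermat 15^(-1) ≡ 15^{39} ≡ 11 mod 41. Verify: 15 × 11 = 165 ≡ 1 mod 41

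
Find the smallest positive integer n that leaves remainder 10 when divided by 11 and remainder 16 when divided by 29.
M = 11 × 29 = 319. M₁ = 29, y₁ ≡ 8 mod 11. M₂ = 11, y₂ ≡ 8 mod 29. n = 10×29×8 + 16×11×8 ≡ 219 mod 319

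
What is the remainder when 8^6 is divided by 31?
By repeated squaring (mod 31): 8^{1}≡8, 8^{2}≡2, 8^{4}≡4. Then 8^{6} = 8^{4+2} ≡ 4 × 2 ≡ 8 (mod 31)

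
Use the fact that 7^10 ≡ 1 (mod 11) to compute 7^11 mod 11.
By Fermat: 7^{10} ≡ 1 (mod 11). So 7^{11} = 7^{10} · 7^{1} ≡ 7^{1} ≡ 7 (mod 11)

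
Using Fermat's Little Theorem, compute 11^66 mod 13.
By Fermat: 11^{12} ≡ 1 mod 13. 66 = 5×12 + 6. So 11^{66} ≡ 11^{6} ≡ 12 mod 13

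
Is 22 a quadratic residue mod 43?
By Euler's criterion: 22^{21} ≡ 42 (mod 43). Since this equals -1 (≡ 42), 22 is not a QR.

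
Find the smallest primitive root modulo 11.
g = 2. For each prime q|10: 2^{5}≡10, 2^{2}≡4, none ≡ 1, so ord_11(2) = 10 and 2 is a primitive root.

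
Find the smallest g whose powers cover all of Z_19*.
g = 2. Powers: [2, 4, 8, 16, 13, 7, 14, 9, 18, 17, ...] generates all 18 non-zero residues.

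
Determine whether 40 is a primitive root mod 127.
40^{42} ≡ 1 (mod 127) and 42 < 126, so ord_127(40) = 42 ≠ 126 and 40 is not a primitive root.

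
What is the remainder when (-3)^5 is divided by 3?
By repeated squaring (mod 3): (-3)^{1}≡0, (-3)^{2}≡0, (-3)^{4}≡0. Then (-3)^{5} = (-3)^{4+1} ≡ 0 × 0 ≡ 0 (mod 3)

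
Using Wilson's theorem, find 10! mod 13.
(12)! = (10)! × (11) × (12) ≡ -1 mod 13. So (10)! ≡ -1 × [(12)(11)]^(-1) ≡ 6 mod 13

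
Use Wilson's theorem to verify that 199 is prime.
(198)! mod 199 = 198. Since this equals -1 (mod 199), Wilson confirms 199 is prime.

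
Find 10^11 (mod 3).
Using Fermat: 10^{2} ≡ 1 (mod 3). 11 ≡ 1 (mod 2). So 10^{11} ≡ 10^{1} ≡ 1 (mod 3)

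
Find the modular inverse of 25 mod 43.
Since 43 is prime, by Fermat 25^(-1) ≡ 25^{41} ≡ 31 (mod 43). Verify: 25 × 31 = 775 ≡ 1 (mod 43)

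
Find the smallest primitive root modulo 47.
g = 5. For each prime q|46: 5^{23}≡46, 5^{2}≡25, none ≡ 1, so ord_47(5) = 46 and 5 is a primitive root.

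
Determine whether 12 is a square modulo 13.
By Euler's criterion: 12^{6} ≡ 1 (mod 13). Since this equals 1, 12 is a QR.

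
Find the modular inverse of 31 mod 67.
Since 67 is prime, by Fermat 31^(-1) ≡ 31^{65} ≡ 13 mod 67. Verify: 31 × 13 = 403 ≡ 1 mod 67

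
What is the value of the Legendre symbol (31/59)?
(31/59) = 31^{29} mod 59 = -1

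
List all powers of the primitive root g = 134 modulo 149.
134^1, 134^2, ..., 134^{148} mod 149: [134, 76, 52, 114, 78, 22, 117, 33, 101, 124, 77, 37, 41, 130, 136, 46, 55, 69, 8, 29, 12, 118, 18, 28, 27, 42, 115, 63, 98, 20, 147, 30, 146, 45, 70, 142, 105, 64, 83, 96, 50, 144, 75, 67, 38, 26, 57, 39, 11, 133, 91, 125, 62, 113, 93, 95, 65, 68, 23, 102, 109, 4, 89, 6, 59, 9, 14, 88, 21, 132, 106, 49, 10, 148, 15, 73, 97, 35, 71, 127, 32, 116, 48, 25, 72, 112, 108, 19, 13, 103, 94, 80, 141, 120, 137, 31, 131, 121, 122, 107, 34, 86, 51, 129, 2, 119, 3, 104, 79, 7, 44, 85, 66, 53, 99, 5, 74, 82, 111, 123, 92, 110, 138, 16, 58, 24, 87, 36, 56, 54, 84, 81, 126, 47, 40, 145, 60, 143, 90, 140, 135, 61, 128, 17, 43, 100, 139, 1]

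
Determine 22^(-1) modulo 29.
Since 29 is prime, by Fermat 22^(-1) ≡ 22^{27} ≡ 4 (mod 29). Verify: 22 × 4 = 88 ≡ 1 (mod 29)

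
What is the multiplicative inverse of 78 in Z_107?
Since 107 is prime, by Fermat 78^(-1) ≡ 78^{105} ≡ 59 (mod 107). Verify: 78 × 59 = 4602 ≡ 1 (mod 107)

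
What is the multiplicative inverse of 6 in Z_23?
Since 23 is prime, by Fermat 6^(-1) ≡ 6^{21} ≡ 4 (mod 23). Verify: 6 × 4 = 24 ≡ 1 (mod 23)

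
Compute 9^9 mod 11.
By repeated squaring (mod 11): 9^{1}≡9, 9^{2}≡4, 9^{4}≡5, 9^{8}≡3. Then 9^{9} = 9^{8+1} ≡ 3 × 9 ≡ 5 (mod 11)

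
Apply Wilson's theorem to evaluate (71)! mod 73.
(72)! = (71)! × (72) ≡ -1 mod 73. So (71)! ≡ -1 × (72)^(-1) ≡ (-1)×(-1) = 1 mod 73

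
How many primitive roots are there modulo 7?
A prime p has φ(p-1) primitive roots; here φ(6) = 2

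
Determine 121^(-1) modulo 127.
Since 127 is prime, by Fermat 121^(-1) ≡ 121^{125} ≡ 21 mod 127. Verify: 121 × 21 = 2541 ≡ 1 mod 127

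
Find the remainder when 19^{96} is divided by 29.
By Fermat: 19^{28} ≡ 1 mod 29. 96 = 3×28 + 12. So 19^{96} ≡ 19^{12} ≡ 20 mod 29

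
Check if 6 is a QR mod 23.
By Euler's criterion: 6^{11} ≡ 1 (mod 23). Since this equals 1, 6 is a QR.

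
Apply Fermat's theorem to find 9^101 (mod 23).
By Fermat: 9^{22} ≡ 1 (mod 23). 101 = 4×22 + 13. So 9^{101} ≡ 9^{13} ≡ 12 (mod 23)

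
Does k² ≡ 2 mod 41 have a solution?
By Euler's criterion: 2^{20} ≡ 1 mod 41. Since this equals 1, 2 is a QR.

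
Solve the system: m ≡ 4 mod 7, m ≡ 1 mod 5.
M = 7 × 5 = 35. M₁ = 5, y₁ ≡ 3 mod 7. M₂ = 7, y₂ ≡ 3 mod 5. m = 4×5×3 + 1×7×3 ≡ 11 mod 35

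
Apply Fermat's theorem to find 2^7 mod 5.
By Fermat: 2^{4} ≡ 1 mod 5. So 2^{7} = 2^{4} · 2^{3} ≡ 2^{3} ≡ 3 mod 5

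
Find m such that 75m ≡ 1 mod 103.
Since 103 is prime, by Fermat 75^(-1) ≡ 75^{101} ≡ 11 mod 103. Verify: 75 × 11 = 825 ≡ 1 mod 103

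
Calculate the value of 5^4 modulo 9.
5^{4} = 625 ≡ 4 mod 9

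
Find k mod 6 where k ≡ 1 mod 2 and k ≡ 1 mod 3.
M = 2 × 3 = 6. M₁ = 3, y₁ ≡ 1 mod 2. M₂ = 2, y₂ ≡ 2 mod 3. k = 1×3×1 + 1×2×2 ≡ 1 mod 6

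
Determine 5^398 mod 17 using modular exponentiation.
Using Fermat: 5^{16} ≡ 1 (mod 17). 398 ≡ 14 (mod 16). So 5^{398} ≡ 5^{14} ≡ 15 (mod 17)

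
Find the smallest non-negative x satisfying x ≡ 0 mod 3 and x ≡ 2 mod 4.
M = 3 × 4 = 12. M₁ = 4, y₁ ≡ 1 mod 3. M₂ = 3, y₂ ≡ 3 mod 4. x = 0×4×1 + 2×3×3 ≡ 6 mod 12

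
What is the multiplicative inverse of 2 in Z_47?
Since 47 is prime, by Fermat 2^(-1) ≡ 2^{45} ≡ 24 (mod 47). Verify: 2 × 24 = 48 ≡ 1 (mod 47)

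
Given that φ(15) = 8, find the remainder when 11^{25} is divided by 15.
By Euler: 11^{8} ≡ 1 (mod 15) since gcd(11, 15) = 1. 25 = 3×8 + 1. So 11^{25} ≡ 11^{1} ≡ 11 (mod 15)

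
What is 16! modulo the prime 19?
(18)! = (16)! × (17) × (18) ≡ -1 mod 19. So (16)! ≡ -1 × [(18)(17)]^(-1) ≡ 9 mod 19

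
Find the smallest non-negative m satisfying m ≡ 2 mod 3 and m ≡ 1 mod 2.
M = 3 × 2 = 6. M₁ = 2, y₁ ≡ 2 mod 3. M₂ = 3, y₂ ≡ 1 mod 2. m = 2×2×2 + 1×3×1 ≡ 5 mod 6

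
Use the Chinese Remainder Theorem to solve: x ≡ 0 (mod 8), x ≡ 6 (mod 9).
M = 8 × 9 = 72. M₁ = 9, y₁ ≡ 1 (mod 8). M₂ = 8, y₂ ≡ 8 (mod 9). x = 0×9×1 + 6×8×8 ≡ 24 (mod 72)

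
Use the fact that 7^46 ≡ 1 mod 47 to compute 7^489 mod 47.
By Fermat: 7^{46} ≡ 1 mod 47. 489 ≡ 29 mod 46. So 7^{489} ≡ 7^{29} ≡ 8 mod 47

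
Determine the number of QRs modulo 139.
For prime 139, there are (p-1)/2 = (139-1)/2 = 69 quadratic residues (excluding 0).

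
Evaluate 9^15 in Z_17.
By repeated squaring mod 17: 9^{1}≡9, 9^{2}≡13, 9^{4}≡16, 9^{8}≡1. Then 9^{15} = 9^{8+4+2+1} ≡ 1 × 16 × 13 × 9 ≡ 2 mod 17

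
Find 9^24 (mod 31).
By repeated squaring (mod 31): 9^{1}≡9, 9^{2}≡19, 9^{4}≡20, 9^{8}≡28, 9^{16}≡9. Then 9^{24} = 9^{16+8} ≡ 9 × 28 ≡ 4 (mod 31)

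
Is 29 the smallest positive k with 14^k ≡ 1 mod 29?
Powers of 14 mod 29: 14^1≡14, 14^2≡22, 14^3≡18, 14^4≡20, 14^5≡19, 14^6≡5, 14^7≡12, 14^8≡23, 14^9≡3, 14^10≡13, 14^11≡8, 14^12≡25, 14^13≡2, 14^14≡28, 14^15≡15, 14^16≡7, 14^17≡11, 14^18≡9, 14^19≡10, 14^20≡24, 14^21≡17, 14^22≡6, 14^23≡26, 14^24≡16, 14^25≡21, 14^26≡4, 14^27≡27, 14^28≡1. Already 14^28≡1, so the order is 28 < 29. No, the actual order is 28.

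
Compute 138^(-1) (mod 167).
Since 167 is prime, by Fermat 138^(-1) ≡ 138^{165} ≡ 23 (mod 167). Verify: 138 × 23 = 3174 ≡ 1 (mod 167)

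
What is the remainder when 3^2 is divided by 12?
3^{2} = 9 ≡ 9 (mod 12)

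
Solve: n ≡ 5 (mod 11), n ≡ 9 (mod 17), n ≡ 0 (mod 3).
M = 11 × 17 × 3 = 561. M₁ = 51, y₁ ≡ 8 (mod 11). M₂ = 33, y₂ ≡ 16 (mod 17). M₃ = 187, y₃ ≡ 1 (mod 3). n = 5×51×8 + 9×33×16 + 0×187×1 ≡ 60 (mod 561)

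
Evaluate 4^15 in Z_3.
Using Fermat: 4^{2} ≡ 1 (mod 3). 15 ≡ 1 (mod 2). So 4^{15} ≡ 4^{1} ≡ 1 (mod 3)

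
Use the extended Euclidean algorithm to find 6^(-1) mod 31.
Extended GCD: 6(-5) + 31(1) = 1. So 6^(-1) ≡ -5 ≡ 26 (mod 31). Verify: 6 × 26 = 156 ≡ 1 (mod 31)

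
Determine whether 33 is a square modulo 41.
By Euler's criterion: 33^{20} ≡ 1 mod 41. Since this equals 1, 33 is a QR.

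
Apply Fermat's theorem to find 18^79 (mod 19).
By Fermat: 18^{18} ≡ 1 (mod 19). 79 = 4×18 + 7. So 18^{79} ≡ 18^{7} ≡ 18 (mod 19)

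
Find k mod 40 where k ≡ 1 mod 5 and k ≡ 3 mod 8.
M = 5 × 8 = 40. M₁ = 8, y₁ ≡ 2 mod 5. M₂ = 5, y₂ ≡ 5 mod 8. k = 1×8×2 + 3×5×5 ≡ 11 mod 40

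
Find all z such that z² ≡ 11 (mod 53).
The square roots of 11 mod 53 are 8 and 45. Verify: 8² = 64 ≡ 11 (mod 53)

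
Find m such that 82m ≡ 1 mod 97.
Since 97 is prime, by Fermat 82^(-1) ≡ 82^{95} ≡ 84 mod 97. Verify: 82 × 84 = 6888 ≡ 1 mod 97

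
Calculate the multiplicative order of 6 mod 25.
Powers of 6 mod 25: 6^1≡6, 6^2≡11, 6^3≡16, 6^4≡21, 6^5≡1. So the order of 6 is 5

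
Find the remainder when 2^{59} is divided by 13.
By Fermat: 2^{12} ≡ 1 mod 13. 59 = 4×12 + 11. So 2^{59} ≡ 2^{11} ≡ 7 mod 13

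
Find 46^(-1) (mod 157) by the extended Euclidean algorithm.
Extended GCD: 46(-58) + 157(17) = 1. So 46^(-1) ≡ -58 ≡ 99 (mod 157). Verify: 46 × 99 = 4554 ≡ 1 (mod 157)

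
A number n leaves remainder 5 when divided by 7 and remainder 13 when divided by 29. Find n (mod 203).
M = 7 × 29 = 203. M₁ = 29, y₁ ≡ 1 (mod 7). M₂ = 7, y₂ ≡ 25 (mod 29). n = 5×29×1 + 13×7×25 ≡ 187 (mod 203)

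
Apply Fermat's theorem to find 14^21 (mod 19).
By Fermat: 14^{18} ≡ 1 (mod 19). So 14^{21} = 14^{18} · 14^{3} ≡ 14^{3} ≡ 8 (mod 19)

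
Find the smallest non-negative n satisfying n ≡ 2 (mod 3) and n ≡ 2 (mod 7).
M = 3 × 7 = 21. M₁ = 7, y₁ ≡ 1 (mod 3). M₂ = 3, y₂ ≡ 5 (mod 7). n = 2×7×1 + 2×3×5 ≡ 2 (mod 21)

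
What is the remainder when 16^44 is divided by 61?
By repeated squaring mod 61: 16^{1}≡16, 16^{2}≡12, 16^{4}≡22, 16^{8}≡57, 16^{16}≡16, 16^{32}≡12. Then 16^{44} = 16^{32+8+4} ≡ 12 × 57 × 22 ≡ 42 mod 61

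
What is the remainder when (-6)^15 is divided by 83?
By repeated squaring (mod 83): (-6)^{1}≡77, (-6)^{2}≡36, (-6)^{4}≡51, (-6)^{8}≡28. Then (-6)^{15} = (-6)^{8+4+2+1} ≡ 28 × 51 × 36 × 77 ≡ 63 (mod 83)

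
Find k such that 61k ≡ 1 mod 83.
Since 83 is prime, by Fermat 61^(-1) ≡ 61^{81} ≡ 49 mod 83. Verify: 61 × 49 = 2989 ≡ 1 mod 83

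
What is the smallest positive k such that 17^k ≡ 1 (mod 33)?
Powers of 17 mod 33: 17^1≡17, 17^2≡25, 17^3≡29, 17^4≡31, 17^5≡32, 17^6≡16, 17^7≡8, 17^8≡4, 17^9≡2, 17^10≡1. So the order of 17 is 10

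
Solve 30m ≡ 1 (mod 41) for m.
Since 41 is prime, by Fermat 30^(-1) ≡ 30^{39} ≡ 26 (mod 41). Verify: 30 × 26 = 780 ≡ 1 (mod 41)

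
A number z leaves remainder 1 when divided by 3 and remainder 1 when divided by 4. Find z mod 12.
M = 3 × 4 = 12. M₁ = 4, y₁ ≡ 1 mod 3. M₂ = 3, y₂ ≡ 3 mod 4. z = 1×4×1 + 1×3×3 ≡ 1 mod 12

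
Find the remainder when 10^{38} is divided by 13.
By Fermat: 10^{12} ≡ 1 mod 13. 38 = 3×12 + 2. So 10^{38} ≡ 10^{2} ≡ 9 mod 13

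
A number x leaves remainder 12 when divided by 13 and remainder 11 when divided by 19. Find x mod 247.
M = 13 × 19 = 247. M₁ = 19, y₁ ≡ 11 mod 13. M₂ = 13, y₂ ≡ 3 mod 19. x = 12×19×11 + 11×13×3 ≡ 220 mod 247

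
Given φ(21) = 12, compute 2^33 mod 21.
By Euler: 2^{12} ≡ 1 mod 21 since gcd(2, 21) = 1. 33 = 2×12 + 9. So 2^{33} ≡ 2^{9} ≡ 8 mod 21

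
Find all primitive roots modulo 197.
There are φ(196) = 84 primitive roots mod 197: {2, 3, 5, 8, 11, 12, 13, 17, 18, 21, 27, 30, 31, 32, 35, 38, 44, 45, 46, 48, 50, 52, 56, 57, 58, 66, 67, 71, 72, 73, 74, 75, 78, 79, 80, 82, 86, 89, 91, 94, 95, 98, 99, 102, 103, 106, 108, 111, 115, 117, 118, 119, 122, 123, 124, 125, 126, 130, 131, 139, 140, 141, 145, 147, 149, 151, 152, 153, 159, 162, 165, 166, 167, 170, 176, 179, 180, 184, 185, 186, 189, 192, 194, 195}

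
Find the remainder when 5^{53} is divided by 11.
By Fermat: 5^{10} ≡ 1 mod 11. 53 = 5×10 + 3. So 5^{53} ≡ 5^{3} ≡ 4 mod 11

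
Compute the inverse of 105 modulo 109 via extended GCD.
Extended GCD: 105(27) + 109(-26) = 1. So 105^(-1) ≡ 27 mod 109. Verify: 105 × 27 = 2835 ≡ 1 mod 109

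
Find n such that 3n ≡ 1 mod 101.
Since 101 is prime, by Fermat 3^(-1) ≡ 3^{99} ≡ 34 mod 101. Verify: 3 × 34 = 102 ≡ 1 mod 101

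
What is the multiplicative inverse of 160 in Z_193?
Since 193 is prime, by Fermat 160^(-1) ≡ 160^{191} ≡ 76 mod 193. Verify: 160 × 76 = 12160 ≡ 1 mod 193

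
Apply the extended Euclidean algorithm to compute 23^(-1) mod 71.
Extended GCD: 23(34) + 71(-11) = 1. So 23^(-1) ≡ 34 (mod 71). Verify: 23 × 34 = 782 ≡ 1 (mod 71)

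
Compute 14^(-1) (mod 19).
Since 19 is prime, by Fermat 14^(-1) ≡ 14^{17} ≡ 15 (mod 19). Verify: 14 × 15 = 210 ≡ 1 (mod 19)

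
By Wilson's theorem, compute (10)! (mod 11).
By Wilson's theorem, (10)! ≡ -1 ≡ 10 (mod 11)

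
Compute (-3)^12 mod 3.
By repeated squaring mod 3: (-3)^{1}≡0, (-3)^{2}≡0, (-3)^{4}≡0, (-3)^{8}≡0. Then (-3)^{12} = (-3)^{8+4} ≡ 0 × 0 ≡ 0 mod 3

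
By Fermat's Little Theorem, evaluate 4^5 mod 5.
By Fermat: 4^{4} ≡ 1 (mod 5). So 4^{5} = 4^{4} · 4^{1} ≡ 4^{1} ≡ 4 (mod 5)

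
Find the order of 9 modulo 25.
Powers of 9 mod 25: 9^1≡9, 9^2≡6, 9^3≡4, 9^4≡11, 9^5≡24, 9^6≡16, 9^7≡19, 9^8≡21, 9^9≡14, 9^10≡1. So the order of 9 is 10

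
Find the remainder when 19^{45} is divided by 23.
By Fermat: 19^{22} ≡ 1 (mod 23). 45 = 2×22 + 1. So 19^{45} ≡ 19^{1} ≡ 19 (mod 23)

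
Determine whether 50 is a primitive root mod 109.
ord_109(50) divides 108. For each prime q|108: 50^{54}≡108, 50^{36}≡45, none ≡ 1. So 50 has order 108 and is a primitive root mod 109.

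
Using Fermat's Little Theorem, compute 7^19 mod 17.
By Fermat: 7^{16} ≡ 1 mod 17. So 7^{19} = 7^{16} · 7^{3} ≡ 7^{3} ≡ 3 mod 17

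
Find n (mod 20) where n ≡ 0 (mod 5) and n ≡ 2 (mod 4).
M = 5 × 4 = 20. M₁ = 4, y₁ ≡ 4 (mod 5). M₂ = 5, y₂ ≡ 1 (mod 4). n = 0×4×4 + 2×5×1 ≡ 10 (mod 20)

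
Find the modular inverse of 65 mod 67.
Since 67 is prime, by Fermat 65^(-1) ≡ 65^{65} ≡ 33 mod 67. Verify: 65 × 33 = 2145 ≡ 1 mod 67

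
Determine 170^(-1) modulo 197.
Since 197 is prime, by Fermat 170^(-1) ≡ 170^{195} ≡ 124 mod 197. Verify: 170 × 124 = 21080 ≡ 1 mod 197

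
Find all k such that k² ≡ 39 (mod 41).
The square roots of 39 mod 41 are 11 and 30. Verify: 11² = 121 ≡ 39 (mod 41)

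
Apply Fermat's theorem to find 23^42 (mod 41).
By Fermat: 23^{40} ≡ 1 (mod 41). So 23^{42} = 23^{40} · 23^{2} ≡ 23^{2} ≡ 37 (mod 41)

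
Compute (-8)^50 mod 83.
By repeated squaring (mod 83): (-8)^{1}≡75, (-8)^{2}≡64, (-8)^{4}≡29, (-8)^{8}≡11, (-8)^{16}≡38, (-8)^{32}≡33. Then (-8)^{50} = (-8)^{32+16+2} ≡ 33 × 38 × 64 ≡ 78 (mod 83)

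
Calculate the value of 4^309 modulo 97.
Using Fermat: 4^{96} ≡ 1 mod 97. 309 ≡ 21 mod 96. So 4^{309} ≡ 4^{21} ≡ 47 mod 97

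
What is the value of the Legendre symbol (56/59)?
(56/59) = 56^{29} mod 59 = -1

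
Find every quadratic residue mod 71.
QRs mod 71: {1, 2, 3, 4, 5, 6, 8, 9, 10, 12, 15, 16, 18, 19, 20, 24, 25, 27, 29, 30, 32, 36, 37, 38, 40, 43, 45, 48, 49, 50, 54, 57, 58, 60, 64}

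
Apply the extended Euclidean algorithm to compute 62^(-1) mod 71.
Extended GCD: 62(-8) + 71(7) = 1. So 62^(-1) ≡ -8 ≡ 63 mod 71. Verify: 62 × 63 = 3906 ≡ 1 mod 71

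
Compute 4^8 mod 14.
By repeated squaring (mod 14): 4^{1}≡4, 4^{2}≡2, 4^{4}≡4, 4^{8}≡2. So 4^{8} ≡ 2 (mod 14)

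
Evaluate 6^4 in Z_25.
6^{4} = 1296 ≡ 21 mod 25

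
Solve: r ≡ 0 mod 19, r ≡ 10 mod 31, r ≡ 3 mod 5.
M = 19 × 31 × 5 = 2945. M₁ = 155, y₁ ≡ 13 mod 19. M₂ = 95, y₂ ≡ 16 mod 31. M₃ = 589, y₃ ≡ 4 mod 5. r = 0×155×13 + 10×95×16 + 3×589×4 ≡ 1653 mod 2945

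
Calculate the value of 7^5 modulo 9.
By repeated squaring (mod 9): 7^{1}≡7, 7^{2}≡4, 7^{4}≡7. Then 7^{5} = 7^{4+1} ≡ 7 × 7 ≡ 4 (mod 9)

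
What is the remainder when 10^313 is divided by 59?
Using Fermat: 10^{58} ≡ 1 mod 59. 313 ≡ 23 mod 58. So 10^{313} ≡ 10^{23} ≡ 13 mod 59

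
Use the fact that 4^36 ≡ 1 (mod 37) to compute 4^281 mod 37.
By Fermat: 4^{36} ≡ 1 (mod 37). 281 ≡ 29 (mod 36). So 4^{281} ≡ 4^{29} ≡ 21 (mod 37)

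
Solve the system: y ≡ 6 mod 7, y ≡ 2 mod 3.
M = 7 × 3 = 21. M₁ = 3, y₁ ≡ 5 mod 7. M₂ = 7, y₂ ≡ 1 mod 3. y = 6×3×5 + 2×7×1 ≡ 20 mod 21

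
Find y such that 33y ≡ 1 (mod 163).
Since 163 is prime, by Fermat 33^(-1) ≡ 33^{161} ≡ 84 (mod 163). Verify: 33 × 84 = 2772 ≡ 1 (mod 163)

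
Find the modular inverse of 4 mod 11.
Since 11 is prime, by Fermat 4^(-1) ≡ 4^{9} ≡ 3 mod 11. Verify: 4 × 3 = 12 ≡ 1 mod 11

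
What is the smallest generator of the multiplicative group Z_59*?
g = 2. For each prime q|58: 2^{29}≡58, 2^{2}≡4, none ≡ 1, so ord_59(2) = 58 and 2 is a primitive root.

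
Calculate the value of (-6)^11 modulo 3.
By repeated squaring (mod 3): (-6)^{1}≡0, (-6)^{2}≡0, (-6)^{4}≡0, (-6)^{8}≡0. Then (-6)^{11} = (-6)^{8+2+1} ≡ 0 × 0 × 0 ≡ 0 (mod 3)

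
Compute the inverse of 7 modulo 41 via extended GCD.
Extended GCD: 7(6) + 41(-1) = 1. So 7^(-1) ≡ 6 (mod 41). Verify: 7 × 6 = 42 ≡ 1 (mod 41)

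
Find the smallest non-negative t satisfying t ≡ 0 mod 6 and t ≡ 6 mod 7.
M = 6 × 7 = 42. M₁ = 7, y₁ ≡ 1 mod 6. M₂ = 6, y₂ ≡ 6 mod 7. t = 0×7×1 + 6×6×6 ≡ 6 mod 42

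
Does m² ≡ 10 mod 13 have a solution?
By Euler's criterion: 10^{6} ≡ 1 mod 13. Since this equals 1, 10 is a QR.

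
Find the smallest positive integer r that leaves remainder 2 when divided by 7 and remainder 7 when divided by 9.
M = 7 × 9 = 63. M₁ = 9, y₁ ≡ 4 (mod 7). M₂ = 7, y₂ ≡ 4 (mod 9). r = 2×9×4 + 7×7×4 ≡ 16 (mod 63)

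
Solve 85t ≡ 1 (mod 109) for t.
Since 109 is prime, by Fermat 85^(-1) ≡ 85^{107} ≡ 59 (mod 109). Verify: 85 × 59 = 5015 ≡ 1 (mod 109)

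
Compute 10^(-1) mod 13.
Since 13 is prime, by Fermat 10^(-1) ≡ 10^{11} ≡ 4 mod 13. Verify: 10 × 4 = 40 ≡ 1 mod 13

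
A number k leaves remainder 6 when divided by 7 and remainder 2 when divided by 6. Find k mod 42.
M = 7 × 6 = 42. M₁ = 6, y₁ ≡ 6 mod 7. M₂ = 7, y₂ ≡ 1 mod 6. k = 6×6×6 + 2×7×1 ≡ 20 mod 42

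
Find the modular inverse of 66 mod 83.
Since 83 is prime, by Fermat 66^(-1) ≡ 66^{81} ≡ 39 mod 83. Verify: 66 × 39 = 2574 ≡ 1 mod 83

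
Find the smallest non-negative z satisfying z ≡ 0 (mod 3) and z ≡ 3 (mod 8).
M = 3 × 8 = 24. M₁ = 8, y₁ ≡ 2 (mod 3). M₂ = 3, y₂ ≡ 3 (mod 8). z = 0×8×2 + 3×3×3 ≡ 3 (mod 24)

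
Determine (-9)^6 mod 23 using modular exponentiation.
By repeated squaring mod 23: (-9)^{1}≡14, (-9)^{2}≡12, (-9)^{4}≡6. Then (-9)^{6} = (-9)^{4+2} ≡ 6 × 12 ≡ 3 mod 23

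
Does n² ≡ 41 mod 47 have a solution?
By Euler's criterion: 41^{23} ≡ 46 mod 47. Since this equals -1 (≡ 46), 41 is not a QR.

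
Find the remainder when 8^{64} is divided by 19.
By Fermat: 8^{18} ≡ 1 (mod 19). 64 = 3×18 + 10. So 8^{64} ≡ 8^{10} ≡ 11 (mod 19)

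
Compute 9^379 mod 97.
Using Fermat: 9^{96} ≡ 1 (mod 97). 379 ≡ 91 (mod 96). So 9^{379} ≡ 9^{91} ≡ 4 (mod 97)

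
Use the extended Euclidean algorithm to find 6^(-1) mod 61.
Extended GCD: 6(-10) + 61(1) = 1. So 6^(-1) ≡ -10 ≡ 51 mod 61. Verify: 6 × 51 = 306 ≡ 1 mod 61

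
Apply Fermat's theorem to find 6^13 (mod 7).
By Fermat: 6^{6} ≡ 1 (mod 7). 13 = 2×6 + 1. So 6^{13} ≡ 6^{1} ≡ 6 (mod 7)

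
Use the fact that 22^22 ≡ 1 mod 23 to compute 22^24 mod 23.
By Fermat: 22^{22} ≡ 1 mod 23. So 22^{24} = 22^{22} · 22^{2} ≡ 22^{2} ≡ 1 mod 23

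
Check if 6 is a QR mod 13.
By Euler's criterion: 6^{6} ≡ 12 (mod 13). Since this equals -1 (≡ 12), 6 is not a QR.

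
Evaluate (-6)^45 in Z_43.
Using Fermat: (-6)^{42} ≡ 1 (mod 43). 45 ≡ 3 (mod 42). So (-6)^{45} ≡ (-6)^{3} ≡ 42 (mod 43)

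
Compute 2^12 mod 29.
By repeated squaring mod 29: 2^{1}≡2, 2^{2}≡4, 2^{4}≡16, 2^{8}≡24. Then 2^{12} = 2^{8+4} ≡ 24 × 16 ≡ 7 mod 29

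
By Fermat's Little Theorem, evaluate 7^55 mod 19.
By Fermat: 7^{18} ≡ 1 mod 19. 55 = 3×18 + 1. So 7^{55} ≡ 7^{1} ≡ 7 mod 19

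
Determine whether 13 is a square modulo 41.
By Euler's criterion: 13^{20} ≡ 40 mod 41. Since this equals -1 (≡ 40), 13 is not a QR.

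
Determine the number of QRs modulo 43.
The squaring map on Z_43* is 2-to-1, so there are (42)/2 = 21 QRs.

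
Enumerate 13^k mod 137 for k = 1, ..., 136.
13^1, 13^2, ..., 13^{136} mod 137: [13, 32, 5, 65, 23, 25, 51, 115, 125, 118, 27, 77, 42, 135, 111, 73, 127, 7, 91, 87, 35, 44, 24, 38, 83, 120, 53, 4, 52, 128, 20, 123, 92, 100, 67, 49, 89, 61, 108, 34, 31, 129, 33, 18, 97, 28, 90, 74, 3, 39, 96, 15, 58, 69, 75, 16, 71, 101, 80, 81, 94, 126, 131, 59, 82, 107, 21, 136, 124, 105, 132, 72, 114, 112, 86, 22, 12, 19, 110, 60, 95, 2, 26, 64, 10, 130, 46, 50, 102, 93, 113, 99, 54, 17, 84, 133, 85, 9, 117, 14, 45, 37, 70, 88, 48, 76, 29, 103, 106, 8, 104, 119, 40, 109, 47, 63, 134, 98, 41, 122, 79, 68, 62, 121, 66, 36, 57, 56, 43, 11, 6, 78, 55, 30, 116, 1]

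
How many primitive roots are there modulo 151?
Number of primitive roots mod 151 = φ(p-1) = φ(150) = 40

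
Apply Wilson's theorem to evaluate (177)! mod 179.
(178)! = (177)! × (178) ≡ -1 mod 179. So (177)! ≡ -1 × (178)^(-1) ≡ (-1)×(-1) = 1 mod 179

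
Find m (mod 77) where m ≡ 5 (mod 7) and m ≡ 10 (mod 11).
M = 7 × 11 = 77. M₁ = 11, y₁ ≡ 2 (mod 7). M₂ = 7, y₂ ≡ 8 (mod 11). m = 5×11×2 + 10×7×8 ≡ 54 (mod 77)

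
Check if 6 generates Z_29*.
6^{14} ≡ 1 (mod 29) and 14 < 28, so ord_29(6) = 14 ≠ 28 and 6 is not a primitive root.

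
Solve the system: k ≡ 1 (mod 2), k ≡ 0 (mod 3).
M = 2 × 3 = 6. M₁ = 3, y₁ ≡ 1 (mod 2). M₂ = 2, y₂ ≡ 2 (mod 3). k = 1×3×1 + 0×2×2 ≡ 3 (mod 6)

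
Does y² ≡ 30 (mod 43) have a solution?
By Euler's criterion: 30^{21} ≡ 42 (mod 43). Since this equals -1 (≡ 42), 30 is not a QR.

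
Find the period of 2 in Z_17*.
Powers of 2 mod 17: 2^1≡2, 2^2≡4, 2^3≡8, 2^4≡16, 2^5≡15, 2^6≡13, 2^7≡9, 2^8≡1. Order = 8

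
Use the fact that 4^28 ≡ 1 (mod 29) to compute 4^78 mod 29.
By Fermat: 4^{28} ≡ 1 (mod 29). 78 = 2×28 + 22. So 4^{78} ≡ 4^{22} ≡ 25 (mod 29)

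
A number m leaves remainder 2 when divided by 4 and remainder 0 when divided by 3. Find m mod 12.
M = 4 × 3 = 12. M₁ = 3, y₁ ≡ 3 mod 4. M₂ = 4, y₂ ≡ 1 mod 3. m = 2×3×3 + 0×4×1 ≡ 6 mod 12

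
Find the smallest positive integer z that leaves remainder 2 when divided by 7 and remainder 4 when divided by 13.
M = 7 × 13 = 91. M₁ = 13, y₁ ≡ 6 mod 7. M₂ = 7, y₂ ≡ 2 mod 13. z = 2×13×6 + 4×7×2 ≡ 30 mod 91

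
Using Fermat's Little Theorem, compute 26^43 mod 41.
By Fermat: 26^{40} ≡ 1 mod 41. So 26^{43} = 26^{40} · 26^{3} ≡ 26^{3} ≡ 28 mod 41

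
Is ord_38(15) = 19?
Powers of 15 mod 38: 15^1≡15, 15^2≡35, 15^3≡31, 15^4≡9, 15^5≡21, 15^6≡11, 15^7≡13, 15^8≡5, 15^9≡37, 15^10≡23, 15^11≡3, 15^12≡7, 15^13≡29, 15^14≡17, 15^15≡27, 15^16≡25, 15^17≡33, 15^18≡1. Already 15^18≡1, so the order is 18 < 19. No, the actual order is 18.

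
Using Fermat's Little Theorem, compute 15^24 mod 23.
By Fermat: 15^{22} ≡ 1 (mod 23). So 15^{24} = 15^{22} · 15^{2} ≡ 15^{2} ≡ 18 (mod 23)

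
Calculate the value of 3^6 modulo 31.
By repeated squaring mod 31: 3^{1}≡3, 3^{2}≡9, 3^{4}≡19. Then 3^{6} = 3^{4+2} ≡ 19 × 9 ≡ 16 mod 31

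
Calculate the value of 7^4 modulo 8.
7^{4} = 2401 ≡ 1 mod 8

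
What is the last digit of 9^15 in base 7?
Using Fermat: 9^{6} ≡ 1 mod 7. 15 ≡ 3 mod 6. So 9^{15} ≡ 9^{3} ≡ 1 mod 7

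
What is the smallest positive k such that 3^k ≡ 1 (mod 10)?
Powers of 3 mod 10: 3^1≡3, 3^2≡9, 3^3≡7, 3^4≡1. So the order of 3 is 4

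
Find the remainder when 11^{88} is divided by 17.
By Fermat: 11^{16} ≡ 1 mod 17. 88 = 5×16 + 8. So 11^{88} ≡ 11^{8} ≡ 16 mod 17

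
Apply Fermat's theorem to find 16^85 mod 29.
By Fermat: 16^{28} ≡ 1 mod 29. 85 = 3×28 + 1. So 16^{85} ≡ 16^{1} ≡ 16 mod 29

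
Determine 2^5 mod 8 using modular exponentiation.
By repeated squaring mod 8: 2^{1}≡2, 2^{2}≡4, 2^{4}≡0. Then 2^{5} = 2^{4+1} ≡ 0 × 2 ≡ 0 mod 8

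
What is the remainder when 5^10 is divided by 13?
By repeated squaring (mod 13): 5^{1}≡5, 5^{2}≡12, 5^{4}≡1, 5^{8}≡1. Then 5^{10} = 5^{8+2} ≡ 1 × 12 ≡ 12 (mod 13)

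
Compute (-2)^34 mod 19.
Using Fermat: (-2)^{18} ≡ 1 mod 19. 34 ≡ 16 mod 18. So (-2)^{34} ≡ (-2)^{16} ≡ 5 mod 19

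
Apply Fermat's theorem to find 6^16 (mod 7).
By Fermat: 6^{6} ≡ 1 (mod 7). 16 = 2×6 + 4. So 6^{16} ≡ 6^{4} ≡ 1 (mod 7)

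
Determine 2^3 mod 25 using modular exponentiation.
2^{3} = 8 ≡ 8 mod 25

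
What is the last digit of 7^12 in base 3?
Using Fermat: 7^{2} ≡ 1 (mod 3). 12 ≡ 0 (mod 2). So 7^{12} ≡ 7^{0} ≡ 1 (mod 3)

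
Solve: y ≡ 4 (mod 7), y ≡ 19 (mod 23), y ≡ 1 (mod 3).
M = 7 × 23 × 3 = 483. M₁ = 69, y₁ ≡ 6 (mod 7). M₂ = 21, y₂ ≡ 11 (mod 23). M₃ = 161, y₃ ≡ 2 (mod 3). y = 4×69×6 + 19×21×11 + 1×161×2 ≡ 88 (mod 483)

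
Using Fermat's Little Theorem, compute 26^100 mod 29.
By Fermat: 26^{28} ≡ 1 (mod 29). 100 = 3×28 + 16. So 26^{100} ≡ 26^{16} ≡ 20 (mod 29)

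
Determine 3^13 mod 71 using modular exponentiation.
By repeated squaring (mod 71): 3^{1}≡3, 3^{2}≡9, 3^{4}≡10, 3^{8}≡29. Then 3^{13} = 3^{8+4+1} ≡ 29 × 10 × 3 ≡ 18 (mod 71)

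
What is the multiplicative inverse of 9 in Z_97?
Since 97 is prime, by Fermat 9^(-1) ≡ 9^{95} ≡ 54 mod 97. Verify: 9 × 54 = 486 ≡ 1 mod 97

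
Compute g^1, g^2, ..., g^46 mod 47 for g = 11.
11^1, 11^2, ..., 11^{46} mod 47: [11, 27, 15, 24, 29, 37, 31, 12, 38, 42, 39, 6, 19, 21, 43, 3, 33, 34, 45, 25, 40, 17, 46, 36, 20, 32, 23, 18, 10, 16, 35, 9, 5, 8, 41, 28, 26, 4, 44, 14, 13, 2, 22, 7, 30, 1]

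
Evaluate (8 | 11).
(8/11) = 8^{5} mod 11 = -1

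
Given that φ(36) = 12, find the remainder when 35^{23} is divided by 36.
By Euler: 35^{12} ≡ 1 mod 36 since gcd(35, 36) = 1. 23 = 1×12 + 11. So 35^{23} ≡ 35^{11} ≡ 35 mod 36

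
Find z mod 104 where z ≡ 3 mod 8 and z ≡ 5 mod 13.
M = 8 × 13 = 104. M₁ = 13, y₁ ≡ 5 mod 8. M₂ = 8, y₂ ≡ 5 mod 13. z = 3×13×5 + 5×8×5 ≡ 83 mod 104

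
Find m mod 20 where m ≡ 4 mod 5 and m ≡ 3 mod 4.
M = 5 × 4 = 20. M₁ = 4, y₁ ≡ 4 mod 5. M₂ = 5, y₂ ≡ 1 mod 4. m = 4×4×4 + 3×5×1 ≡ 19 mod 20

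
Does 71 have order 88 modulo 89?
71^{44} ≡ 1 mod 89 and 44 < 88, so ord_89(71) = 44 ≠ 88 and 71 is not a primitive root.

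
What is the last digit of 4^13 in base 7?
Using Fermat: 4^{6} ≡ 1 mod 7. 13 ≡ 1 mod 6. So 4^{13} ≡ 4^{1} ≡ 4 mod 7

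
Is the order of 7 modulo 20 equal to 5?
Powers of 7 mod 20: 7^1≡7, 7^2≡9, 7^3≡3, 7^4≡1. Already 7^4≡1, so the order is 4 < 5. No, the actual order is 4.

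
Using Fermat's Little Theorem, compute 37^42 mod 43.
By Fermat's Little Theorem, 37^{42} ≡ 1 mod 43 since 43 is prime and gcd(37, 43) = 1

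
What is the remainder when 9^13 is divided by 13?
Using Fermat: 9^{12} ≡ 1 mod 13. 13 ≡ 1 mod 12. So 9^{13} ≡ 9^{1} ≡ 9 mod 13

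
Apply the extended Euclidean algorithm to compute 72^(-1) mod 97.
Extended GCD: 72(31) + 97(-23) = 1. So 72^(-1) ≡ 31 (mod 97). Verify: 72 × 31 = 2232 ≡ 1 (mod 97)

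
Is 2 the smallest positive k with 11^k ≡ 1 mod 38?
Powers of 11 mod 38: 11^1≡11, 11^2≡7, 11^3≡1. 11^2≡7≢1, so ord ≠ 2. No, the actual order is 3.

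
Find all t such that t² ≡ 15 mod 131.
The square roots of 15 mod 131 are 43 and 88. Verify: 43² = 1849 ≡ 15 mod 131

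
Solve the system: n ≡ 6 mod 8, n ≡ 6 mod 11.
M = 8 × 11 = 88. M₁ = 11, y₁ ≡ 3 mod 8. M₂ = 8, y₂ ≡ 7 mod 11. n = 6×11×3 + 6×8×7 ≡ 6 mod 88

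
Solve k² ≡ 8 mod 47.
The square roots of 8 mod 47 are 14 and 33. Verify: 14² = 196 ≡ 8 mod 47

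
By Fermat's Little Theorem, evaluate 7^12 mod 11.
By Fermat: 7^{10} ≡ 1 mod 11. So 7^{12} = 7^{10} · 7^{2} ≡ 7^{2} ≡ 5 mod 11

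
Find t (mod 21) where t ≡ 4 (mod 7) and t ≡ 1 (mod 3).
M = 7 × 3 = 21. M₁ = 3, y₁ ≡ 5 (mod 7). M₂ = 7, y₂ ≡ 1 (mod 3). t = 4×3×5 + 1×7×1 ≡ 4 (mod 21)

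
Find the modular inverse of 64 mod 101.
Since 101 is prime, by Fermat 64^(-1) ≡ 64^{99} ≡ 30 mod 101. Verify: 64 × 30 = 1920 ≡ 1 mod 101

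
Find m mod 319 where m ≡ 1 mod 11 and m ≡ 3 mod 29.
M = 11 × 29 = 319. M₁ = 29, y₁ ≡ 8 mod 11. M₂ = 11, y₂ ≡ 8 mod 29. m = 1×29×8 + 3×11×8 ≡ 177 mod 319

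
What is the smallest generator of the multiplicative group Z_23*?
g = 5. For each prime q|22: 5^{11}≡22, 5^{2}≡2, none ≡ 1, so ord_23(5) = 22 and 5 is a primitive root.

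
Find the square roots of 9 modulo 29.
The square roots of 9 mod 29 are 26 and 3. Verify: 26² = 676 ≡ 9 (mod 29)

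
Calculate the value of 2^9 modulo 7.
Using Fermat: 2^{6} ≡ 1 mod 7. 9 ≡ 3 mod 6. So 2^{9} ≡ 2^{3} ≡ 1 mod 7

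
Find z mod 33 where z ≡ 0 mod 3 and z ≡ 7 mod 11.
M = 3 × 11 = 33. M₁ = 11, y₁ ≡ 2 mod 3. M₂ = 3, y₂ ≡ 4 mod 11. z = 0×11×2 + 7×3×4 ≡ 18 mod 33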